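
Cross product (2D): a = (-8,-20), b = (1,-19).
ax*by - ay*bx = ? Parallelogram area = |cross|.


cross = -8*(-19) + 20*1 = 152 + 20 = 172
Parallelogram area = |172| = 172

cross = 172, parallelogram area = 172


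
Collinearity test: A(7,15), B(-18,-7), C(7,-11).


7*(-7+ 11) - 18*(-11-15) + 7*(15+ 7)
= 28 + 468 + 154 = 650

No, not collinear (determinant = 650)


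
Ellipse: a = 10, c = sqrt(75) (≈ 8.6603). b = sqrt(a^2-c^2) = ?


b^2 = 10^2 - (sqrt(75))^2 = 100 - 75 = 25
b = sqrt(25) = 5

b = 5


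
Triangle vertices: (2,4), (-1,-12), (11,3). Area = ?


2*(-12-3) = -30
-1*(3-4) = 1
11*(4+ 12) = 176
sum = 147
Area = |147|/2 = 73.5000

73.5000 sq units


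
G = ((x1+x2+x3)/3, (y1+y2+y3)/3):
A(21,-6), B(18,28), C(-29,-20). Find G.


Gx = (21+18- 29)/3 = 10/3 = 3.3333
Gy = (-6+28- 20)/3 = 2/3 = 0.6667

G = (3.3333, 0.6667)


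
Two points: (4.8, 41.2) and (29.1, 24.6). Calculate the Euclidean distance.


dx = 29.1 - 4.8 = 24.3
dy = 24.6 - 41.2 = -16.6
d = sqrt(590.49 + 275.56) = sqrt(866.05) = 29.4287

29.4287


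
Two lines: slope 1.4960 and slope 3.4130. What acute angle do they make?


m1-m2 = -1.917
1+m1*m2 = 6.105848
tan(theta) = |-1.917/6.105848| = 0.313961
theta = arctan(|-1.917/6.105848|) = 17.4303 degrees (acute angle)

17.4303 degrees


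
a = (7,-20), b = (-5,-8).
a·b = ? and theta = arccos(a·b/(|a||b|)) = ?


a·b = 7*(-5) - 20*(-8) = -35 + 160 = 125
|a| = sqrt(49+400) = 21.1896
|b| = sqrt(25+64) = 9.4340
cos(theta) = 125/(sqrt(449)*sqrt(89)) = 125/sqrt(39961) = 0.625305
theta = arccos(125/sqrt(39961)) = 51.2954 degrees

a·b = 125, theta = 51.2954 deg


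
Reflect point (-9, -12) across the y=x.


Reflection rule for y=x: (y, x)
(-9, -12) -> (-12, -9)

(-12, -9)


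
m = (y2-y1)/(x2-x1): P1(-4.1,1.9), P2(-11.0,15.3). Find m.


dy = 15.3 - 1.9 = 13.4
dx = -11.0 + 4.1 = -6.9
m = 13.4/(-6.9) = -1.9420

m = -1.9420


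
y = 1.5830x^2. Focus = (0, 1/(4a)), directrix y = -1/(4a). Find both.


a = 1.5830
1/(4a) = 0.1579
Focus = (0, 0.1579)
Directrix: y = -0.1579

Focus = (0, 0.1579), Directrix: y = -0.1579


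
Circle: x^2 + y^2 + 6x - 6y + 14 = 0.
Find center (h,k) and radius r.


h = -D/2 = -6/2 = -3
k = -E/2 = 6/2 = 3
r^2 = h^2 + k^2 - F = 9 + 9 - 14 = 4
r = 2

Center (-3, 3), radius = 2


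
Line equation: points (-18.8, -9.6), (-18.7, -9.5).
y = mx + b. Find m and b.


m = (0.1)/(0.1) = 1.0000
b = y1 - m*x1 = -9.6 - (0.1*(-18.8))/(0.1) = -9.6 + 18.8000 = 9.2000

y = 1.0000x + 9.2000


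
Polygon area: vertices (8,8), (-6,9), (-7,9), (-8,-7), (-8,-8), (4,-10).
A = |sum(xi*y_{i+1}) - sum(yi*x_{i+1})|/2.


sum(xi*y_{i+1}) = 8*9 - 6*9 - 7*(-7) - 8*(-8) - 8*(-10) + 4*8 = 243
sum(yi*x_{i+1}) = 8*(-6) + 9*(-7) + 9*(-8) - 7*(-8) - 8*4 - 10*8 = -239
Area = |243 + 239|/2 = 482/2 = 241.0000

241.0000 sq units


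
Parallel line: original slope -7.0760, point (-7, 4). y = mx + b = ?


Parallel lines have equal slopes.
m2 = -7.0760
b2 = 4 + 7.0760*(-7) = -45.5320

y = -7.0760x - 45.5320


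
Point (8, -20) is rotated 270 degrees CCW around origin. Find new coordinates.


cos(270) = 0, sin(270) = -1
x' = 8*0 + 20*(-1) = -20
y' = 8*(-1) - 20*0 = -8

(-20, -8)


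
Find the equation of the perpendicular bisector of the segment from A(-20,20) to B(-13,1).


Midpoint = (-16.5, 10.5)
Slope of AB = dy/dx = -19/7 = -2.7143
Perp slope = -dx/dy = 7/19 = 0.3684
b = My - (perp slope)*Mx = 10.5 + (7*(-16.5))/(-19) = 10.5 + 6.0789 = 16.5789

y = 0.3684x + 16.5789


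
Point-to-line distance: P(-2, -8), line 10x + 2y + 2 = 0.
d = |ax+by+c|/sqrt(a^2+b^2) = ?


|10*(-2) + 2*(-8) + 2| = |-34| = 34
sqrt(100 + 4) = sqrt(104) = 10.1980
d = 34/sqrt(104) = 3.3340

3.3340


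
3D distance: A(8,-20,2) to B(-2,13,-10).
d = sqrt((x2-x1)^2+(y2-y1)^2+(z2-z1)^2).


dx=-10, dy=33, dz=-12
d = sqrt(100+1089+144) = sqrt(1333) = 36.5103

36.5103


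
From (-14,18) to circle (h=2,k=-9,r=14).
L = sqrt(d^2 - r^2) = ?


d = sqrt((-14-2)^2 + (18+ 9)^2) = sqrt(256+729) = 31.3847
L = sqrt(985.0000 - 196) = sqrt(789.0000) = 28.0891

28.0891


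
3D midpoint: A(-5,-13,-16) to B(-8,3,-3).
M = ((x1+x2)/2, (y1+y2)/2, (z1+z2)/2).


Mx = (-5- 8)/2 = -6.5000
My = (-13+3)/2 = -5.0000
Mz = (-16- 3)/2 = -9.5000

M = (-6.5000, -5.0000, -9.5000)


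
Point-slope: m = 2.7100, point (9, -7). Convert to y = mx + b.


y + 7 = 2.7100(x - 9)
y = 2.7100x - 7 - 2.7100*9
y = 2.7100x - 31.3900

y = 2.7100x - 31.3900


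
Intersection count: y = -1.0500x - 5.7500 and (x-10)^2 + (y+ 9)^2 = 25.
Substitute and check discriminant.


Substitute y = -1.0500x - 5.7500: (x-10)^2 + (-1.0500x- 5.7500+ 9)^2 = 25
Expand to Ax^2 + Bx + C = 0, where b-k = 3.25
A = 1+m^2 = 2.1025
B = 2(m(b-k) - h) = 2(-1.0500*3.25 - 10) = -26.825
C = h^2 + (b-k)^2 - r^2 = 100 + 10.5625 - 25 = 85.5625
disc = B^2-4AC = 719.5806 - 719.5806 = 0
disc = 0

1 intersection point (tangent)


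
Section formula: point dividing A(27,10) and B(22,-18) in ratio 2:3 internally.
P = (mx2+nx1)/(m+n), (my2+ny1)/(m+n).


Px = (2*22 + 3*27)/5 = 125/5 = 25.0000
Py = (2*(-18) + 3*10)/5 = -6/5 = -1.2000

P = (25.0000, -1.2000)


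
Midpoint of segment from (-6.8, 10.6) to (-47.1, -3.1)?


Mx = (-6.8 - 47.1)/2 = -53.9/2 = -26.9500
My = (10.6 - 3.1)/2 = 7.5/2 = 3.7500

(-26.9500, 3.7500)


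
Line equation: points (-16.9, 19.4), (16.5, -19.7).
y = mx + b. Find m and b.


m = (-39.1)/(33.4) = -1.1707
b = y1 - m*x1 = 19.4 - (-39.1*(-16.9))/(33.4) = 19.4 - 19.7841 = -0.3841

y = -1.1707x - 0.3841


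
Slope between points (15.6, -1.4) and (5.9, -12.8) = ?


dy = -12.8 + 1.4 = -11.4
dx = 5.9 - 15.6 = -9.7
m = -11.4/(-9.7) = 1.1753

m = 1.1753


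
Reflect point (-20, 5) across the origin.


Reflection rule for origin: (-x, -y)
(-20, 5) -> (20, -5)

(20, -5)


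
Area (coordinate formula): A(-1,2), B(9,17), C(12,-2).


-1*(17+ 2) = -19
9*(-2-2) = -36
12*(2-17) = -180
sum = -235
Area = |-235|/2 = 117.5000

117.5000 sq units


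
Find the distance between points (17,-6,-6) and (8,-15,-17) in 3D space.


dx=-9, dy=-9, dz=-11
d = sqrt(81+81+121) = sqrt(283) = 16.8226

16.8226


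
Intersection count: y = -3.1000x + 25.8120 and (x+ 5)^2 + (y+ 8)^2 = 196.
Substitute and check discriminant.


Substitute y = -3.1000x + 25.8120: (x+ 5)^2 + (-3.1000x+25.8120+ 8)^2 = 196
Expand to Ax^2 + Bx + C = 0, where b-k = 33.812
A = 1+m^2 = 10.61
B = 2(m(b-k) - h) = 2(-3.1000*33.812 + 5) = -199.6344
C = h^2 + (b-k)^2 - r^2 = 25 + 1143.251344 - 196 = 972.251344
disc = B^2-4AC = 39853.8937 - 41262.3470 = -1408.4533
disc < 0

0 intersection points


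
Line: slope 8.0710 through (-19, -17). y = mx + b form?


y + 17 = 8.0710(x + 19)
y = 8.0710x - 17 - 8.0710*(-19)
y = 8.0710x + 136.3490

y = 8.0710x + 136.3490


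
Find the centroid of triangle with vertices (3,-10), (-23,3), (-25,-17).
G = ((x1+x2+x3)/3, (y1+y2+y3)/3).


Gx = (3- 23- 25)/3 = -45/3 = -15.0000
Gy = (-10+3- 17)/3 = -24/3 = -8.0000

G = (-15.0000, -8.0000)


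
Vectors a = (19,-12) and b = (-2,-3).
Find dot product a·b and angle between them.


a·b = 19*(-2) - 12*(-3) = -38 + 36 = -2
|a| = sqrt(361+144) = 22.4722
|b| = sqrt(4+9) = 3.6056
cos(theta) = -2/(sqrt(505)*sqrt(13)) = -2/sqrt(6565) = -0.024684
theta = arccos(-2/sqrt(6565)) = 91.4144 degrees

a·b = -2, theta = 91.4144 deg


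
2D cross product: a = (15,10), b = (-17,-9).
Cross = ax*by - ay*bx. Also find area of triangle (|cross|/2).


cross = 15*(-9) - 10*(-17) = -135 + 170 = 35
Triangle area = |35|/2 = 35/2 = 17.5000

cross = 35, triangle area = 17.5000


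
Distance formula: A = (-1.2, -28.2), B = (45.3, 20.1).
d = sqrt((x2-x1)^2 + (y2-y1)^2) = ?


dx = 45.3 + 1.2 = 46.5
dy = 20.1 + 28.2 = 48.3
d = sqrt(2162.25 + 2332.89) = sqrt(4495.14) = 67.0458

67.0458


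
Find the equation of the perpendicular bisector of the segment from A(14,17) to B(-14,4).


Midpoint = (0, 10.5)
Slope of AB = dy/dx = -13/(-28) = 0.4643
Perp slope = -dx/dy = -28/13 = -2.1538
b = My - (perp slope)*Mx = 10.5 + (-28*0)/(-13) = 10.5 + 0 = 10.5000

y = -2.1538x + 10.5000


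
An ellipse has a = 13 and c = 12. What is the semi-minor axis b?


b^2 = 13^2 - (12)^2 = 169 - 144 = 25
b = sqrt(25) = 5

b = 5


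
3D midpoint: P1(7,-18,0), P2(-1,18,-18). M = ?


Mx = (7- 1)/2 = 3.0000
My = (-18+18)/2 = 0
Mz = (0- 18)/2 = -9.0000

M = (3.0000, 0, -9.0000)


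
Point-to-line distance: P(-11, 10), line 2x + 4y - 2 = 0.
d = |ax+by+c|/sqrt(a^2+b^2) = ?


|2*(-11) + 4*10 - 2| = |16| = 16
sqrt(4 + 16) = sqrt(20) = 4.4721
d = 16/sqrt(20) = 3.5777

3.5777


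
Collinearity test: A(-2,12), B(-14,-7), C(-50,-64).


-2*(-7+ 64) - 14*(-64-12) - 50*(12+ 7)
= -114 + 1064 - 950 = 0

Yes, collinear (determinant = 0)


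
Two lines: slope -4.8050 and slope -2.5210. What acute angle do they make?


m1-m2 = -2.284
1+m1*m2 = 13.113405
tan(theta) = |-2.284/13.113405| = 0.174173
theta = arctan(|-2.284/13.113405|) = 9.8803 degrees (acute angle)

9.8803 degrees


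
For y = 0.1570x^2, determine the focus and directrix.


a = 0.1570
1/(4a) = 1.5924
Focus = (0, 1.5924)
Directrix: y = -1.5924

Focus = (0, 1.5924), Directrix: y = -1.5924


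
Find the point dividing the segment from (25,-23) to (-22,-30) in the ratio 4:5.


Px = (4*(-22) + 5*25)/9 = 37/9 = 4.1111
Py = (4*(-30) + 5*(-23))/9 = -235/9 = -26.1111

P = (4.1111, -26.1111)


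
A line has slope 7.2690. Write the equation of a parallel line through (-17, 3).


Parallel lines have equal slopes.
m2 = 7.2690
b2 = 3 - 7.2690*(-17) = 126.5730

y = 7.2690x + 126.5730


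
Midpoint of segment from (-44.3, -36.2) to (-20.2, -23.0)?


Mx = (-44.3 - 20.2)/2 = -64.5/2 = -32.2500
My = (-36.2 - 23.0)/2 = -59.2/2 = -29.6000

(-32.2500, -29.6000)


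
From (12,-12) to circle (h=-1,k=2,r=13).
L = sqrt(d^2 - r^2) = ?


d = sqrt((12+ 1)^2 + (-12-2)^2) = sqrt(169+196) = 19.1050
L = sqrt(365.0000 - 169) = sqrt(196.0000) = 14.0000

14.0000


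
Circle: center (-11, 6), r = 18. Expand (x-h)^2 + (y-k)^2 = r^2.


(x+ 11)^2 + (y-6)^2 = 18^2
D = -2h = 22, E = -2k = -12
F = h^2+k^2-r^2 = 121+36-324 = -167

x^2 + y^2 + 22x - 12y - 167 = 0


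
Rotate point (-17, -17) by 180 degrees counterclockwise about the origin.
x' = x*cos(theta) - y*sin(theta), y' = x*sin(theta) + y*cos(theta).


cos(180) = -1, sin(180) = 0
x' = -17*(-1) + 17*0 = 17
y' = -17*0 - 17*(-1) = 17

(17, 17)


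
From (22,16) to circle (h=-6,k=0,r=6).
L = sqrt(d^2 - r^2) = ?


d = sqrt((22+ 6)^2 + (16-0)^2) = sqrt(784+256) = 32.2490
L = sqrt(1040.0000 - 36) = sqrt(1004.0000) = 31.6860

31.6860


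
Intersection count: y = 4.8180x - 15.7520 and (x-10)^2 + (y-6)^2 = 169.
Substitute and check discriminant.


Substitute y = 4.8180x - 15.7520: (x-10)^2 + (4.8180x- 15.7520-6)^2 = 169
Expand to Ax^2 + Bx + C = 0, where b-k = -21.752
A = 1+m^2 = 24.213124
B = 2(m(b-k) - h) = 2(4.8180*(-21.752) - 10) = -229.602272
C = h^2 + (b-k)^2 - r^2 = 100 + 473.149504 - 169 = 404.149504
disc = B^2-4AC = 52717.2033 - 39142.8882 = 13574.3151
disc > 0

2 intersection points


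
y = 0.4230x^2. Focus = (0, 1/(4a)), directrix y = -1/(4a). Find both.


a = 0.4230
1/(4a) = 0.5910
Focus = (0, 0.5910)
Directrix: y = -0.5910

Focus = (0, 0.5910), Directrix: y = -0.5910


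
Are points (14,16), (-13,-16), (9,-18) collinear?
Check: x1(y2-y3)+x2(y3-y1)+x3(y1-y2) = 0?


14*(-16+ 18) - 13*(-18-16) + 9*(16+ 16)
= 28 + 442 + 288 = 758

No, not collinear (determinant = 758)


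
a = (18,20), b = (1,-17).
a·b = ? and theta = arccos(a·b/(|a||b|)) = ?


a·b = 18*1 + 20*(-17) = 18 - 340 = -322
|a| = sqrt(324+400) = 26.9072
|b| = sqrt(1+289) = 17.0294
cos(theta) = -322/(sqrt(724)*sqrt(290)) = -322/sqrt(209960) = -0.702729
theta = arccos(-322/sqrt(209960)) = 134.6463 degrees

a·b = -322, theta = 134.6463 deg


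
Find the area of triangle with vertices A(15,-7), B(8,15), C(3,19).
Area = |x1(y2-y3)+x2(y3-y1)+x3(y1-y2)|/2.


15*(15-19) = -60
8*(19+ 7) = 208
3*(-7-15) = -66
sum = 82
Area = |82|/2 = 41.0000

41.0000 sq units


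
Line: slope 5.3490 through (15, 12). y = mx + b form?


y - 12 = 5.3490(x - 15)
y = 5.3490x + 12 - 5.3490*15
y = 5.3490x - 68.2350

y = 5.3490x - 68.2350


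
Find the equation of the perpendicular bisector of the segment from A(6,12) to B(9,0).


Midpoint = (7.5, 6)
Slope of AB = dy/dx = -12/3 = -4.0000
Perp slope = -dx/dy = 3/12 = 0.2500
b = My - (perp slope)*Mx = 6 + (3*7.5)/(-12) = 6 - 1.8750 = 4.1250

y = 0.2500x + 4.1250


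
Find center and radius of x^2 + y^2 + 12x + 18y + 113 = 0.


h = -D/2 = -12/2 = -6
k = -E/2 = -18/2 = -9
r^2 = h^2 + k^2 - F = 36 + 81 - 113 = 4
r = 2

Center (-6, -9), radius = 2


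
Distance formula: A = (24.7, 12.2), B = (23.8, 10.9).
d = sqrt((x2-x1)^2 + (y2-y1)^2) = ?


dx = 23.8 - 24.7 = -0.9
dy = 10.9 - 12.2 = -1.3
d = sqrt(0.81 + 1.69) = sqrt(2.5) = 1.5811

1.5811


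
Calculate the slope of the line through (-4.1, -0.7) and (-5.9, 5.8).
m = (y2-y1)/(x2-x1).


dy = 5.8 + 0.7 = 6.5
dx = -5.9 + 4.1 = -1.8
m = 6.5/(-1.8) = -3.6111

m = -3.6111


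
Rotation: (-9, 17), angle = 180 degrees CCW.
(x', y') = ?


cos(180) = -1, sin(180) = 0
x' = -9*(-1) - 17*0 = 9
y' = -9*0 + 17*(-1) = -17

(9, -17)


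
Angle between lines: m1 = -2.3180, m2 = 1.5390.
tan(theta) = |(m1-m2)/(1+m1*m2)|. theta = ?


m1-m2 = -3.857
1+m1*m2 = -2.567402
tan(theta) = |-3.857/(-2.567402)| = 1.502297
theta = arctan(|-3.857/(-2.567402)|) = 56.3504 degrees (acute angle)

56.3504 degrees


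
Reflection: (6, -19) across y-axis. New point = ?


Reflection rule for y-axis: (-x, y)
(6, -19) -> (-6, -19)

(-6, -19)


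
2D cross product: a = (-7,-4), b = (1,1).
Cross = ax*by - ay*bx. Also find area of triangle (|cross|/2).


cross = -7*1 + 4*1 = -7 + 4 = -3
Triangle area = |-3|/2 = 3/2 = 1.5000

cross = -3, triangle area = 1.5000


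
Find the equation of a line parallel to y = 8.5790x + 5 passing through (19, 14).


Parallel lines have equal slopes.
m2 = 8.5790
b2 = 14 - 8.5790*19 = -149.0010

y = 8.5790x - 149.0010


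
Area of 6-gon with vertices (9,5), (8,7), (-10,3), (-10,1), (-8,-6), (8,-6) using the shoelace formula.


sum(xi*y_{i+1}) = 9*7 + 8*3 - 10*1 - 10*(-6) - 8*(-6) + 8*5 = 225
sum(yi*x_{i+1}) = 5*8 + 7*(-10) + 3*(-10) + 1*(-8) - 6*8 - 6*9 = -170
Area = |225 + 170|/2 = 395/2 = 197.5000

197.5000 sq units


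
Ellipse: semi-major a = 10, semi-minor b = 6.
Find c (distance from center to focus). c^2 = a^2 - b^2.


c^2 = 10^2 - 6^2 = 100 - 36 = 64
c = sqrt(64) = 8.0000

c = 8.0000


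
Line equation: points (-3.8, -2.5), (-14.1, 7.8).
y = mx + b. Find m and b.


m = (10.3)/(-10.3) = -1.0000
b = y1 - m*x1 = -2.5 - (10.3*(-3.8))/(-10.3) = -2.5 - 3.8000 = -6.3000

y = -1.0000x - 6.3000


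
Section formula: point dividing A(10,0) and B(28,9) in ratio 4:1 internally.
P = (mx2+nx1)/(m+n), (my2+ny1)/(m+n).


Px = (4*28 + 1*10)/5 = 122/5 = 24.4000
Py = (4*9 + 1*0)/5 = 36/5 = 7.2000

P = (24.4000, 7.2000)


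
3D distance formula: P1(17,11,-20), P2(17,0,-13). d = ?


dx=0, dy=-11, dz=7
d = sqrt(0+121+49) = sqrt(170) = 13.0384

13.0384


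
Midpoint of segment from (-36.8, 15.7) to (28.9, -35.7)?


Mx = (-36.8 + 28.9)/2 = -7.9/2 = -3.9500
My = (15.7 - 35.7)/2 = -20/2 = -10.0000

(-3.9500, -10.0000)


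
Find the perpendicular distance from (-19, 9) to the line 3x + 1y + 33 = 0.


|3*(-19) + 1*9 + 33| = |-15| = 15
sqrt(9 + 1) = sqrt(10) = 3.1623
d = 15/sqrt(10) = 4.7434

4.7434


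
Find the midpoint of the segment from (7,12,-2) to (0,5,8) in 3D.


Mx = (7+0)/2 = 3.5000
My = (12+5)/2 = 8.5000
Mz = (-2+8)/2 = 3.0000

M = (3.5000, 8.5000, 3.0000)


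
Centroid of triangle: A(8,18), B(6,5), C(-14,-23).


Gx = (8+6- 14)/3 = 0/3 = 0
Gy = (18+5- 23)/3 = 0/3 = 0

G = (0, 0)


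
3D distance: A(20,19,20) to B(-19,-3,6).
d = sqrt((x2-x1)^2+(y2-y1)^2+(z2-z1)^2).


dx=-39, dy=-22, dz=-14
d = sqrt(1521+484+196) = sqrt(2201) = 46.9148

46.9148


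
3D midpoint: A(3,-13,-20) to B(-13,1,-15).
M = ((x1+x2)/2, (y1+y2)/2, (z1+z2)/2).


Mx = (3- 13)/2 = -5.0000
My = (-13+1)/2 = -6.0000
Mz = (-20- 15)/2 = -17.5000

M = (-5.0000, -6.0000, -17.5000)


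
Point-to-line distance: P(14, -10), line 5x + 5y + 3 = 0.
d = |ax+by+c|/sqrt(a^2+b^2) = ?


|5*14 + 5*(-10) + 3| = |23| = 23
sqrt(25 + 25) = sqrt(50) = 7.0711
d = 23/sqrt(50) = 3.2527

3.2527


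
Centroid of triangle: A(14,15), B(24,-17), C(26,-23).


Gx = (14+24+26)/3 = 64/3 = 21.3333
Gy = (15- 17- 23)/3 = -25/3 = -8.3333

G = (21.3333, -8.3333)


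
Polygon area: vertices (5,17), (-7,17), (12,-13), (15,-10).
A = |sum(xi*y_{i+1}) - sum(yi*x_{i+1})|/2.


sum(xi*y_{i+1}) = 5*17 - 7*(-13) + 12*(-10) + 15*17 = 311
sum(yi*x_{i+1}) = 17*(-7) + 17*12 - 13*15 - 10*5 = -160
Area = |311 + 160|/2 = 471/2 = 235.5000

235.5000 sq units


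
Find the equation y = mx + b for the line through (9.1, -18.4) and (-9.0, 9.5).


m = (27.9)/(-18.1) = -1.5414
b = y1 - m*x1 = -18.4 - (27.9*9.1)/(-18.1) = -18.4 + 14.0271 = -4.3729

y = -1.5414x - 4.3729


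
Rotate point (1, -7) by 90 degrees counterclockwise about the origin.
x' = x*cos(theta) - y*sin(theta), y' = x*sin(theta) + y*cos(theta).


cos(90) = 0, sin(90) = 1
x' = 1*0 + 7*1 = 7
y' = 1*1 - 7*0 = 1

(7, 1)


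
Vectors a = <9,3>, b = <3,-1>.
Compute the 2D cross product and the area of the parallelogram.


cross = 9*(-1) - 3*3 = -9 - 9 = -18
Parallelogram area = |-18| = 18

cross = -18, parallelogram area = 18


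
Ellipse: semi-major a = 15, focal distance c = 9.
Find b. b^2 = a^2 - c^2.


b^2 = 15^2 - (9)^2 = 225 - 81 = 144
b = sqrt(144) = 12

b = 12


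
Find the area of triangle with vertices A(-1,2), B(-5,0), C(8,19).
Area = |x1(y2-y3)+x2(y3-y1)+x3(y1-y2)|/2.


-1*(0-19) = 19
-5*(19-2) = -85
8*(2-0) = 16
sum = -50
Area = |-50|/2 = 25.0000

25.0000 sq units


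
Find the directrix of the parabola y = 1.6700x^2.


a = 1.6700
1/(4a) = 0.1497
directrix: y = -0.1497 = -0.1497

y = -0.1497


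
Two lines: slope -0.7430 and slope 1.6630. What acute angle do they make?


m1-m2 = -2.406
1+m1*m2 = -0.235609
tan(theta) = |-2.406/(-0.235609)| = 10.211834
theta = arctan(|-2.406/(-0.235609)|) = 84.4071 degrees (acute angle)

84.4071 degrees


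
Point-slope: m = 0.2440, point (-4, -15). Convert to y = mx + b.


y + 15 = 0.2440(x + 4)
y = 0.2440x - 15 - 0.2440*(-4)
y = 0.2440x - 14.0240

y = 0.2440x - 14.0240


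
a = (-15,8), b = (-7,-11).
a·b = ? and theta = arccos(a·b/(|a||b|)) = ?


a·b = -15*(-7) + 8*(-11) = 105 - 88 = 17
|a| = sqrt(225+64) = 17.0000
|b| = sqrt(49+121) = 13.0384
cos(theta) = 17/(sqrt(289)*sqrt(170)) = 17/sqrt(49130) = 0.076696
theta = arccos(17/sqrt(49130)) = 85.6013 degrees

a·b = 17, theta = 85.6013 deg


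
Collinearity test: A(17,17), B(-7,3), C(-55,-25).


17*(3+ 25) - 7*(-25-17) - 55*(17-3)
= 476 + 294 - 770 = 0

Yes, collinear (determinant = 0)


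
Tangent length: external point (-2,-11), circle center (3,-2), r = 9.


d = sqrt((-2-3)^2 + (-11+ 2)^2) = sqrt(25+81) = 10.2956
L = sqrt(106.0000 - 81) = sqrt(25.0000) = 5.0000

5.0000


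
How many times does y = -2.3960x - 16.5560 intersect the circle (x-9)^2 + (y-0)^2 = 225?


Substitute y = -2.3960x - 16.5560: (x-9)^2 + (-2.3960x- 16.5560-0)^2 = 225
Expand to Ax^2 + Bx + C = 0, where b-k = -16.556
A = 1+m^2 = 6.740816
B = 2(m(b-k) - h) = 2(-2.3960*(-16.556) - 9) = 61.336352
C = h^2 + (b-k)^2 - r^2 = 81 + 274.101136 - 225 = 130.101136
disc = B^2-4AC = 3762.1481 - 3507.9513 = 254.1968
disc > 0

2 intersection points


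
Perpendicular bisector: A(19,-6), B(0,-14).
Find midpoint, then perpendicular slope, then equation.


Midpoint = (9.5, -10)
Slope of AB = dy/dx = -8/(-19) = 0.4211
Perp slope = -dx/dy = -19/8 = -2.3750
b = My - (perp slope)*Mx = -10 + (-19*9.5)/(-8) = -10 + 22.5625 = 12.5625

y = -2.3750x + 12.5625


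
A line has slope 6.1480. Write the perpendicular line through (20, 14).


Perpendicular slope = -1/m1 = -1/6.1480 = -0.1627
b2 = y0 - m2*x0 = 14 + 20/6.1480 = 14 + 3.2531 = 17.2531

y = -0.1627x + 17.2531


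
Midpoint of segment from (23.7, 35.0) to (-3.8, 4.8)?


Mx = (23.7 - 3.8)/2 = 19.9/2 = 9.9500
My = (35.0 + 4.8)/2 = 39.8/2 = 19.9000

(9.9500, 19.9000)


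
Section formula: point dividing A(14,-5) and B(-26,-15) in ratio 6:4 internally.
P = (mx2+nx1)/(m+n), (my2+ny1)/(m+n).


Px = (6*(-26) + 4*14)/10 = -100/10 = -10.0000
Py = (6*(-15) + 4*(-5))/10 = -110/10 = -11.0000

P = (-10.0000, -11.0000)


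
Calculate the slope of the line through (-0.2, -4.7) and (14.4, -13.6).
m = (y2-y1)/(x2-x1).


dy = -13.6 + 4.7 = -8.9
dx = 14.4 + 0.2 = 14.6
m = -8.9/14.6 = -0.6096

m = -0.6096


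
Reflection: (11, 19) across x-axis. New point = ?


Reflection rule for x-axis: (x, -y)
(11, 19) -> (11, -19)

(11, -19)


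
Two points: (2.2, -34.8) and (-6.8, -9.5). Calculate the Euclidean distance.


dx = -6.8 - 2.2 = -9.0
dy = -9.5 + 34.8 = 25.3
d = sqrt(81.0 + 640.09) = sqrt(721.09) = 26.8531

26.8531


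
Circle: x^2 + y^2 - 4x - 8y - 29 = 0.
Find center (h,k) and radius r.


h = -D/2 = 4/2 = 2
k = -E/2 = 8/2 = 4
r^2 = h^2 + k^2 - F = 4 + 16 + 29 = 49
r = 7

Center (2, 4), radius = 7


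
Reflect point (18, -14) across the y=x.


Reflection rule for y=x: (y, x)
(18, -14) -> (-14, 18)

(-14, 18)


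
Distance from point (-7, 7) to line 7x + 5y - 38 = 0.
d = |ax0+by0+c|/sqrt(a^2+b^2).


|7*(-7) + 5*7 - 38| = |-52| = 52
sqrt(49 + 25) = sqrt(74) = 8.6023
d = 52/sqrt(74) = 6.0449

6.0449


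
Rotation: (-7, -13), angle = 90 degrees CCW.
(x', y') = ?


cos(90) = 0, sin(90) = 1
x' = -7*0 + 13*1 = 13
y' = -7*1 - 13*0 = -7

(13, -7)


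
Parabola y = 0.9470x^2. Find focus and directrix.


a = 0.9470
1/(4a) = 0.2640
Focus = (0, 0.2640)
Directrix: y = -0.2640

Focus = (0, 0.2640), Directrix: y = -0.2640


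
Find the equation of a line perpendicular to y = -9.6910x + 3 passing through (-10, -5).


Perpendicular slope = -1/m1 = -1/(-9.6910) = 0.1032
b2 = y0 - m2*x0 = -5 - 10/(-9.6910) = -5 + 1.0319 = -3.9681

y = 0.1032x - 3.9681


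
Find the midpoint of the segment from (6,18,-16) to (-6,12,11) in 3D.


Mx = (6- 6)/2 = 0
My = (18+12)/2 = 15.0000
Mz = (-16+11)/2 = -2.5000

M = (0, 15.0000, -2.5000)


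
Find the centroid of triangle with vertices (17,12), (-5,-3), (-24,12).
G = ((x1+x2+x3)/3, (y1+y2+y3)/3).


Gx = (17- 5- 24)/3 = -12/3 = -4.0000
Gy = (12- 3+12)/3 = 21/3 = 7.0000

G = (-4.0000, 7.0000)


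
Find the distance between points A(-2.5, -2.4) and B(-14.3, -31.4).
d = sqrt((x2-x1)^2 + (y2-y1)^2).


dx = -14.3 + 2.5 = -11.8
dy = -31.4 + 2.4 = -29.0
d = sqrt(139.24 + 841.0) = sqrt(980.24) = 31.3088

31.3088


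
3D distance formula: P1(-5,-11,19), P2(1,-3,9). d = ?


dx=6, dy=8, dz=-10
d = sqrt(36+64+100) = sqrt(200) = 14.1421

14.1421


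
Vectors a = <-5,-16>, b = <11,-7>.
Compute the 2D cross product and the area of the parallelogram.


cross = -5*(-7) + 16*11 = 35 + 176 = 211
Parallelogram area = |211| = 211

cross = 211, parallelogram area = 211


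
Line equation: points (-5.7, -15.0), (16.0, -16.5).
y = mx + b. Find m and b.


m = (-1.5)/(21.7) = -0.0691
b = y1 - m*x1 = -15.0 - (-1.5*(-5.7))/(21.7) = -15.0 - 0.3940 = -15.3940

y = -0.0691x - 15.3940


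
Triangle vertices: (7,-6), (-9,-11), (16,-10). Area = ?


7*(-11+ 10) = -7
-9*(-10+ 6) = 36
16*(-6+ 11) = 80
sum = 109
Area = |109|/2 = 54.5000

54.5000 sq units


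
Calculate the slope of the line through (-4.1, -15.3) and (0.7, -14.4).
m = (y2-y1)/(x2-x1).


dy = -14.4 + 15.3 = 0.9
dx = 0.7 + 4.1 = 4.8
m = 0.9/4.8 = 0.1875

m = 0.1875


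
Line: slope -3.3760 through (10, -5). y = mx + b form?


y + 5 = -3.3760(x - 10)
y = -3.3760x - 5 + 3.3760*10
y = -3.3760x + 28.7600

y = -3.3760x + 28.7600


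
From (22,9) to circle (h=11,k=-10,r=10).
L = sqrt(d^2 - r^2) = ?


d = sqrt((22-11)^2 + (9+ 10)^2) = sqrt(121+361) = 21.9545
L = sqrt(482.0000 - 100) = sqrt(382.0000) = 19.5448

19.5448


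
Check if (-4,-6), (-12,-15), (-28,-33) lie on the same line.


-4*(-15+ 33) - 12*(-33+ 6) - 28*(-6+ 15)
= -72 + 324 - 252 = 0

Yes, collinear (determinant = 0)


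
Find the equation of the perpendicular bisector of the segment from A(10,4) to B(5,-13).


Midpoint = (7.5, -4.5)
Slope of AB = dy/dx = -17/(-5) = 3.4000
Perp slope = -dx/dy = -5/17 = -0.2941
b = My - (perp slope)*Mx = -4.5 + (-5*7.5)/(-17) = -4.5 + 2.2059 = -2.2941

y = -0.2941x - 2.2941


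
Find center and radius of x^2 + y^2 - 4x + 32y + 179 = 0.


h = -D/2 = 4/2 = 2
k = -E/2 = -32/2 = -16
r^2 = h^2 + k^2 - F = 4 + 256 - 179 = 81
r = 9

Center (2, -16), radius = 9


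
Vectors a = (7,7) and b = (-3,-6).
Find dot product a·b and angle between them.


a·b = 7*(-3) + 7*(-6) = -21 - 42 = -63
|a| = sqrt(49+49) = 9.8995
|b| = sqrt(9+36) = 6.7082
cos(theta) = -63/(sqrt(98)*sqrt(45)) = -63/sqrt(4410) = -0.948683
theta = arccos(-63/sqrt(4410)) = 161.5651 degrees

a·b = -63, theta = 161.5651 deg


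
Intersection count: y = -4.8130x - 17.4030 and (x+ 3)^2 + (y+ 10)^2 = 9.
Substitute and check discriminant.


Substitute y = -4.8130x - 17.4030: (x+ 3)^2 + (-4.8130x- 17.4030+ 10)^2 = 9
Expand to Ax^2 + Bx + C = 0, where b-k = -7.403
A = 1+m^2 = 24.164969
B = 2(m(b-k) - h) = 2(-4.8130*(-7.403) + 3) = 77.261278
C = h^2 + (b-k)^2 - r^2 = 9 + 54.804409 - 9 = 54.804409
disc = B^2-4AC = 5969.3051 - 5297.3874 = 671.9177
disc > 0

2 intersection points


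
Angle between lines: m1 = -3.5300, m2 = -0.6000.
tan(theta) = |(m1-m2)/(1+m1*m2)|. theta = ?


m1-m2 = -2.93
1+m1*m2 = 3.118
tan(theta) = |-2.93/3.118| = 0.939705
theta = arctan(|-2.93/3.118|) = 43.2196 degrees (acute angle)

43.2196 degrees


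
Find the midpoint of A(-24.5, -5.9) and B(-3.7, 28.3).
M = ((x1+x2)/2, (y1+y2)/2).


Mx = (-24.5 - 3.7)/2 = -28.2/2 = -14.1000
My = (-5.9 + 28.3)/2 = 22.4/2 = 11.2000

(-14.1000, 11.2000)


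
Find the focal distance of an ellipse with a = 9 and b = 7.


c^2 = 9^2 - 7^2 = 81 - 49 = 32
c = sqrt(32) = 5.6569

c = 5.6569


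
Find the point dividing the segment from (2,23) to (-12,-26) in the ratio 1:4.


Px = (1*(-12) + 4*2)/5 = -4/5 = -0.8000
Py = (1*(-26) + 4*23)/5 = 66/5 = 13.2000

P = (-0.8000, 13.2000)


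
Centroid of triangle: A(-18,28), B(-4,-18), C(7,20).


Gx = (-18- 4+7)/3 = -15/3 = -5.0000
Gy = (28- 18+20)/3 = 30/3 = 10.0000

G = (-5.0000, 10.0000)


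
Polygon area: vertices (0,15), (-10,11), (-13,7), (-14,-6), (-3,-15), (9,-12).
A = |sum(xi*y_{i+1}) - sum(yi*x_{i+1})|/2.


sum(xi*y_{i+1}) = 0*11 - 10*7 - 13*(-6) - 14*(-15) - 3*(-12) + 9*15 = 389
sum(yi*x_{i+1}) = 15*(-10) + 11*(-13) + 7*(-14) - 6*(-3) - 15*9 - 12*0 = -508
Area = |389 + 508|/2 = 897/2 = 448.5000

448.5000 sq units


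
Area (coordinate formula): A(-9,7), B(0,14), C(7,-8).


-9*(14+ 8) = -198
0*(-8-7) = 0
7*(7-14) = -49
sum = -247
Area = |-247|/2 = 123.5000

123.5000 sq units


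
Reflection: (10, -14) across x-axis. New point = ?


Reflection rule for x-axis: (x, -y)
(10, -14) -> (10, 14)

(10, 14)


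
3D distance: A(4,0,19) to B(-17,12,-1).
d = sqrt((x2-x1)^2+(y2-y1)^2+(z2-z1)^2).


dx=-21, dy=12, dz=-20
d = sqrt(441+144+400) = sqrt(985) = 31.3847

31.3847


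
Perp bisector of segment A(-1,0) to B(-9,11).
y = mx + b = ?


Midpoint = (-5, 5.5)
Slope of AB = dy/dx = 11/(-8) = -1.3750
Perp slope = -dx/dy = 8/11 = 0.7273
b = My - (perp slope)*Mx = 5.5 + (-8*(-5))/11 = 5.5 + 3.6364 = 9.1364

y = 0.7273x + 9.1364


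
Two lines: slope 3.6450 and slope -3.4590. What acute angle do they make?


m1-m2 = 7.104
1+m1*m2 = -11.608055
tan(theta) = |7.104/(-11.608055)| = 0.611989
theta = arctan(|7.104/(-11.608055)|) = 31.4662 degrees (acute angle)

31.4662 degrees


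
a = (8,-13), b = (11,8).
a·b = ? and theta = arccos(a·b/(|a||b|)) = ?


a·b = 8*11 - 13*8 = 88 - 104 = -16
|a| = sqrt(64+169) = 15.2643
|b| = sqrt(121+64) = 13.6015
cos(theta) = -16/(sqrt(233)*sqrt(185)) = -16/sqrt(43105) = -0.077065
theta = arccos(-16/sqrt(43105)) = 94.4199 degrees

a·b = -16, theta = 94.4199 deg


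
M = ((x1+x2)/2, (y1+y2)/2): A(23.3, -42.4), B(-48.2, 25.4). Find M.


Mx = (23.3 - 48.2)/2 = -24.9/2 = -12.4500
My = (-42.4 + 25.4)/2 = -17.0/2 = -8.5000

(-12.4500, -8.5000)


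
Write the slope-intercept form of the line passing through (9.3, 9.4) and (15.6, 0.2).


m = (-9.2)/(6.3) = -1.4603
b = y1 - m*x1 = 9.4 - (-9.2*9.3)/(6.3) = 9.4 + 13.5810 = 22.9810

y = -1.4603x + 22.9810


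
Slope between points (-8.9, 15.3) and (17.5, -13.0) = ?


dy = -13.0 - 15.3 = -28.3
dx = 17.5 + 8.9 = 26.4
m = -28.3/26.4 = -1.0720

m = -1.0720


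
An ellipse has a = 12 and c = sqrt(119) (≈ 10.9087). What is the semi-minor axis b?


b^2 = 12^2 - (sqrt(119))^2 = 144 - 119 = 25
b = sqrt(25) = 5

b = 5


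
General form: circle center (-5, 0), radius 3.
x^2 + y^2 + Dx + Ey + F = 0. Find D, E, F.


(x+ 5)^2 + (y-0)^2 = 3^2
D = -2h = 10, E = -2k = 0
F = h^2+k^2-r^2 = 25+0-9 = 16

D = 10, E = 0, F = 16


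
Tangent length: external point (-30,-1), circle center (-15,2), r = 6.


d = sqrt((-30+ 15)^2 + (-1-2)^2) = sqrt(225+9) = 15.2971
L = sqrt(234.0000 - 36) = sqrt(198.0000) = 14.0712

14.0712


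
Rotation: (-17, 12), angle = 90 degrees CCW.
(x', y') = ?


cos(90) = 0, sin(90) = 1
x' = -17*0 - 12*1 = -12
y' = -17*1 + 12*0 = -17

(-12, -17)


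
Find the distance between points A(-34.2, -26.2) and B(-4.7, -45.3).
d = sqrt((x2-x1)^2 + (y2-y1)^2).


dx = -4.7 + 34.2 = 29.5
dy = -45.3 + 26.2 = -19.1
d = sqrt(870.25 + 364.81) = sqrt(1235.06) = 35.1434

35.1434


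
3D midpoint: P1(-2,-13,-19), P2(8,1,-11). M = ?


Mx = (-2+8)/2 = 3.0000
My = (-13+1)/2 = -6.0000
Mz = (-19- 11)/2 = -15.0000

M = (3.0000, -6.0000, -15.0000)


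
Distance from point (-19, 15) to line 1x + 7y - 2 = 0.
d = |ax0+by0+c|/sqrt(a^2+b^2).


|1*(-19) + 7*15 - 2| = |84| = 84
sqrt(1 + 49) = sqrt(50) = 7.0711
d = 84/sqrt(50) = 11.8794

11.8794


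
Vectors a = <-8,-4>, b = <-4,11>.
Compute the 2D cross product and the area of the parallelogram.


cross = -8*11 + 4*(-4) = -88 - 16 = -104
Parallelogram area = |-104| = 104

cross = -104, parallelogram area = 104


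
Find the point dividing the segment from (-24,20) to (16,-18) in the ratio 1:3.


Px = (1*16 + 3*(-24))/4 = -56/4 = -14.0000
Py = (1*(-18) + 3*20)/4 = 42/4 = 10.5000

P = (-14.0000, 10.5000)


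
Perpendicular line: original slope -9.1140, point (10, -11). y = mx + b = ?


Perpendicular slope = -1/m1 = -1/(-9.1140) = 0.1097
b2 = y0 - m2*x0 = -11 + 10/(-9.1140) = -11 - 1.0972 = -12.0972

y = 0.1097x - 12.0972


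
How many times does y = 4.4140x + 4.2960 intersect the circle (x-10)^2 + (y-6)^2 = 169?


Substitute y = 4.4140x + 4.2960: (x-10)^2 + (4.4140x+4.2960-6)^2 = 169
Expand to Ax^2 + Bx + C = 0, where b-k = -1.704
A = 1+m^2 = 20.483396
B = 2(m(b-k) - h) = 2(4.4140*(-1.704) - 10) = -35.042912
C = h^2 + (b-k)^2 - r^2 = 100 + 2.903616 - 169 = -66.096384
disc = B^2-4AC = 1228.0057 + 5415.5136 = 6643.5193
disc > 0

2 intersection points


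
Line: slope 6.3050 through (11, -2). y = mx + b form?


y + 2 = 6.3050(x - 11)
y = 6.3050x - 2 - 6.3050*11
y = 6.3050x - 71.3550

y = 6.3050x - 71.3550


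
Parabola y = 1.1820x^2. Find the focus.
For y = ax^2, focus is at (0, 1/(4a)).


a = 1.1820
4a = 4.7280
focus = (0, 1/4.7280) = (0, 0.2115)

Focus = (0, 0.2115)


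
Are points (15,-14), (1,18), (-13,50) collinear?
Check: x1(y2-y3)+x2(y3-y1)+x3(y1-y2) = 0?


15*(18-50) + 1*(50+ 14) - 13*(-14-18)
= -480 + 64 + 416 = 0

Yes, collinear (determinant = 0)


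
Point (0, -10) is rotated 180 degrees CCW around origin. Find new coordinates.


cos(180) = -1, sin(180) = 0
x' = 0*(-1) + 10*0 = 0
y' = 0*0 - 10*(-1) = 10

(0, 10)


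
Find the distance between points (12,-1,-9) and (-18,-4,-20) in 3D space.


dx=-30, dy=-3, dz=-11
d = sqrt(900+9+121) = sqrt(1030) = 32.0936

32.0936


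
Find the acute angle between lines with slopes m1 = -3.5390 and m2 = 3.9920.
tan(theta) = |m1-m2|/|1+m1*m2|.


m1-m2 = -7.531
1+m1*m2 = -13.127688
tan(theta) = |-7.531/(-13.127688)| = 0.573673
theta = arctan(|-7.531/(-13.127688)|) = 29.8417 degrees (acute angle)

29.8417 degrees


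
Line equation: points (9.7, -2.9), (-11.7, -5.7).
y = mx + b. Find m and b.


m = (-2.8)/(-21.4) = 0.1308
b = y1 - m*x1 = -2.9 - (-2.8*9.7)/(-21.4) = -2.9 - 1.2692 = -4.1692

y = 0.1308x - 4.1692


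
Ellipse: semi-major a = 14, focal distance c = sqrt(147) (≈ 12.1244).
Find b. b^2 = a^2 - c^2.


b^2 = 14^2 - (sqrt(147))^2 = 196 - 147 = 49
b = sqrt(49) = 7

b = 7


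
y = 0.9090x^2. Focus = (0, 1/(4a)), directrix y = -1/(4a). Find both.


a = 0.9090
1/(4a) = 0.2750
Focus = (0, 0.2750)
Directrix: y = -0.2750

Focus = (0, 0.2750), Directrix: y = -0.2750


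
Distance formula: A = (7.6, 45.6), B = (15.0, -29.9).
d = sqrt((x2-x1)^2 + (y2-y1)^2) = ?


dx = 15.0 - 7.6 = 7.4
dy = -29.9 - 45.6 = -75.5
d = sqrt(54.76 + 5700.25) = sqrt(5755.01) = 75.8618

75.8618


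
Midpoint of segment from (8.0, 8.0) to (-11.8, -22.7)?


Mx = (8.0 - 11.8)/2 = -3.8/2 = -1.9000
My = (8.0 - 22.7)/2 = -14.7/2 = -7.3500

(-1.9000, -7.3500)


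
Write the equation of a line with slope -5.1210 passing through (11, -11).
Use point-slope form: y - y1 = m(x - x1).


y + 11 = -5.1210(x - 11)
y = -5.1210x - 11 + 5.1210*11
y = -5.1210x + 45.3310

y = -5.1210x + 45.3310


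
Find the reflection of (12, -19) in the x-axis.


Reflection rule for x-axis: (x, -y)
(12, -19) -> (12, 19)

(12, 19)


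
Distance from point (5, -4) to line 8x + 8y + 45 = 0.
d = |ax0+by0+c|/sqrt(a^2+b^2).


|8*5 + 8*(-4) + 45| = |53| = 53
sqrt(64 + 64) = sqrt(128) = 11.3137
d = 53/sqrt(128) = 4.6846

4.6846


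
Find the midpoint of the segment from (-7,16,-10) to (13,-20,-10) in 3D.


Mx = (-7+13)/2 = 3.0000
My = (16- 20)/2 = -2.0000
Mz = (-10- 10)/2 = -10.0000

M = (3.0000, -2.0000, -10.0000)


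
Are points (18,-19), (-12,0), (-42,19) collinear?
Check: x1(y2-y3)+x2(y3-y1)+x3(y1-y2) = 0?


18*(0-19) - 12*(19+ 19) - 42*(-19-0)
= -342 - 456 + 798 = 0

Yes, collinear (determinant = 0)


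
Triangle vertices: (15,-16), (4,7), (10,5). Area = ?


15*(7-5) = 30
4*(5+ 16) = 84
10*(-16-7) = -230
sum = -116
Area = |-116|/2 = 58.0000

58.0000 sq units


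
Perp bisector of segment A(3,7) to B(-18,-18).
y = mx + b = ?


Midpoint = (-7.5, -5.5)
Slope of AB = dy/dx = -25/(-21) = 1.1905
Perp slope = -dx/dy = -21/25 = -0.8400
b = My - (perp slope)*Mx = -5.5 + (-21*(-7.5))/(-25) = -5.5 - 6.3000 = -11.8000

y = -0.8400x - 11.8000


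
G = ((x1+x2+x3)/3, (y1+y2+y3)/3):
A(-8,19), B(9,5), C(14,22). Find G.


Gx = (-8+9+14)/3 = 15/3 = 5.0000
Gy = (19+5+22)/3 = 46/3 = 15.3333

G = (5.0000, 15.3333)


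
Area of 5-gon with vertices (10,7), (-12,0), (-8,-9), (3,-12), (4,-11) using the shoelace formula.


sum(xi*y_{i+1}) = 10*0 - 12*(-9) - 8*(-12) + 3*(-11) + 4*7 = 199
sum(yi*x_{i+1}) = 7*(-12) + 0*(-8) - 9*3 - 12*4 - 11*10 = -269
Area = |199 + 269|/2 = 468/2 = 234.0000

234.0000 sq units


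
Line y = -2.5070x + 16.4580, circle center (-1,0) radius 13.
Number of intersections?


Substitute y = -2.5070x + 16.4580: (x+ 1)^2 + (-2.5070x+16.4580-0)^2 = 169
Expand to Ax^2 + Bx + C = 0, where b-k = 16.458
A = 1+m^2 = 7.285049
B = 2(m(b-k) - h) = 2(-2.5070*16.458 + 1) = -80.520412
C = h^2 + (b-k)^2 - r^2 = 1 + 270.865764 - 169 = 102.865764
disc = B^2-4AC = 6483.5367 - 2997.5285 = 3486.0082
disc > 0

2 intersection points


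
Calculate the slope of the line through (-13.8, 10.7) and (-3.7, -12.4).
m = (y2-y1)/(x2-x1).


dy = -12.4 - 10.7 = -23.1
dx = -3.7 + 13.8 = 10.1
m = -23.1/10.1 = -2.2871

m = -2.2871


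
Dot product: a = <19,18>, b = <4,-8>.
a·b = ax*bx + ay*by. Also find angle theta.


a·b = 19*4 + 18*(-8) = 76 - 144 = -68
|a| = sqrt(361+324) = 26.1725
|b| = sqrt(16+64) = 8.9443
cos(theta) = -68/(sqrt(685)*sqrt(80)) = -68/sqrt(54800) = -0.290482
theta = arccos(-68/sqrt(54800)) = 106.8868 degrees

a·b = -68, theta = 106.8868 deg


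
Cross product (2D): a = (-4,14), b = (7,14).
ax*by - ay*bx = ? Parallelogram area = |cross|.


cross = -4*14 - 14*7 = -56 - 98 = -154
Parallelogram area = |-154| = 154

cross = -154, parallelogram area = 154


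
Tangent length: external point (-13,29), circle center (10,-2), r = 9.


d = sqrt((-13-10)^2 + (29+ 2)^2) = sqrt(529+961) = 38.6005
L = sqrt(1490.0000 - 81) = sqrt(1409.0000) = 37.5366

37.5366


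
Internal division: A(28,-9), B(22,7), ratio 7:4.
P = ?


Px = (7*22 + 4*28)/11 = 266/11 = 24.1818
Py = (7*7 + 4*(-9))/11 = 13/11 = 1.1818

P = (24.1818, 1.1818)


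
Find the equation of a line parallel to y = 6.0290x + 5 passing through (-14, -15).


Parallel lines have equal slopes.
m2 = 6.0290
b2 = -15 - 6.0290*(-14) = 69.4060

y = 6.0290x + 69.4060


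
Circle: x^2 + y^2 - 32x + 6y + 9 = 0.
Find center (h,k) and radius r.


h = -D/2 = 32/2 = 16
k = -E/2 = -6/2 = -3
r^2 = h^2 + k^2 - F = 256 + 9 - 9 = 256
r = 16

Center (16, -3), radius = 16


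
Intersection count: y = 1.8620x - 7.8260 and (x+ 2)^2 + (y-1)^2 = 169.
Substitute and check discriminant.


Substitute y = 1.8620x - 7.8260: (x+ 2)^2 + (1.8620x- 7.8260-1)^2 = 169
Expand to Ax^2 + Bx + C = 0, where b-k = -8.826
A = 1+m^2 = 4.467044
B = 2(m(b-k) - h) = 2(1.8620*(-8.826) + 2) = -28.868024
C = h^2 + (b-k)^2 - r^2 = 4 + 77.898276 - 169 = -87.101724
disc = B^2-4AC = 833.3628 + 1556.3489 = 2389.7117
disc > 0

2 intersection points


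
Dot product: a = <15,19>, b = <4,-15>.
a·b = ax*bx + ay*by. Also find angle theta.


a·b = 15*4 + 19*(-15) = 60 - 285 = -225
|a| = sqrt(225+361) = 24.2074
|b| = sqrt(16+225) = 15.5242
cos(theta) = -225/(sqrt(586)*sqrt(241)) = -225/sqrt(141226) = -0.598722
theta = arccos(-225/sqrt(141226)) = 126.7784 degrees

a·b = -225, theta = 126.7784 deg


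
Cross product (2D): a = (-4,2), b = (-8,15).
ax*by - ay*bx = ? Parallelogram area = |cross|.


cross = -4*15 - 2*(-8) = -60 + 16 = -44
Parallelogram area = |-44| = 44

cross = -44, parallelogram area = 44


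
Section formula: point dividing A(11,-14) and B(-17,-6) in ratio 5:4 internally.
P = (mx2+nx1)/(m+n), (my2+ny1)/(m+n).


Px = (5*(-17) + 4*11)/9 = -41/9 = -4.5556
Py = (5*(-6) + 4*(-14))/9 = -86/9 = -9.5556

P = (-4.5556, -9.5556)


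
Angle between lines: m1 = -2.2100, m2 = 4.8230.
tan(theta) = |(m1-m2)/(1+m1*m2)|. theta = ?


m1-m2 = -7.033
1+m1*m2 = -9.65883
tan(theta) = |-7.033/(-9.65883)| = 0.728142
theta = arctan(|-7.033/(-9.65883)|) = 36.0599 degrees (acute angle)

36.0599 degrees


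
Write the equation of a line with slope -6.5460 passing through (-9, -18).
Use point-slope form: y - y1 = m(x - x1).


y + 18 = -6.5460(x + 9)
y = -6.5460x - 18 + 6.5460*(-9)
y = -6.5460x - 76.9140

y = -6.5460x - 76.9140


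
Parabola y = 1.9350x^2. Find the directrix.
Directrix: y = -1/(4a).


a = 1.9350
1/(4a) = 0.1292
directrix: y = -0.1292 = -0.1292

y = -0.1292


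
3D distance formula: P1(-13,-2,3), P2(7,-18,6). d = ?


dx=20, dy=-16, dz=3
d = sqrt(400+256+9) = sqrt(665) = 25.7876

25.7876


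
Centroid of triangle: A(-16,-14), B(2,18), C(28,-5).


Gx = (-16+2+28)/3 = 14/3 = 4.6667
Gy = (-14+18- 5)/3 = -1/3 = -0.3333

G = (4.6667, -0.3333)


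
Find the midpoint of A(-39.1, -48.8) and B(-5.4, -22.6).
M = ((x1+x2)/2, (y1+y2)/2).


Mx = (-39.1 - 5.4)/2 = -44.5/2 = -22.2500
My = (-48.8 - 22.6)/2 = -71.4/2 = -35.7000

(-22.2500, -35.7000)


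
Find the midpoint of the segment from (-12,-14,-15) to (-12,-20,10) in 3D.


Mx = (-12- 12)/2 = -12.0000
My = (-14- 20)/2 = -17.0000
Mz = (-15+10)/2 = -2.5000

M = (-12.0000, -17.0000, -2.5000)
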